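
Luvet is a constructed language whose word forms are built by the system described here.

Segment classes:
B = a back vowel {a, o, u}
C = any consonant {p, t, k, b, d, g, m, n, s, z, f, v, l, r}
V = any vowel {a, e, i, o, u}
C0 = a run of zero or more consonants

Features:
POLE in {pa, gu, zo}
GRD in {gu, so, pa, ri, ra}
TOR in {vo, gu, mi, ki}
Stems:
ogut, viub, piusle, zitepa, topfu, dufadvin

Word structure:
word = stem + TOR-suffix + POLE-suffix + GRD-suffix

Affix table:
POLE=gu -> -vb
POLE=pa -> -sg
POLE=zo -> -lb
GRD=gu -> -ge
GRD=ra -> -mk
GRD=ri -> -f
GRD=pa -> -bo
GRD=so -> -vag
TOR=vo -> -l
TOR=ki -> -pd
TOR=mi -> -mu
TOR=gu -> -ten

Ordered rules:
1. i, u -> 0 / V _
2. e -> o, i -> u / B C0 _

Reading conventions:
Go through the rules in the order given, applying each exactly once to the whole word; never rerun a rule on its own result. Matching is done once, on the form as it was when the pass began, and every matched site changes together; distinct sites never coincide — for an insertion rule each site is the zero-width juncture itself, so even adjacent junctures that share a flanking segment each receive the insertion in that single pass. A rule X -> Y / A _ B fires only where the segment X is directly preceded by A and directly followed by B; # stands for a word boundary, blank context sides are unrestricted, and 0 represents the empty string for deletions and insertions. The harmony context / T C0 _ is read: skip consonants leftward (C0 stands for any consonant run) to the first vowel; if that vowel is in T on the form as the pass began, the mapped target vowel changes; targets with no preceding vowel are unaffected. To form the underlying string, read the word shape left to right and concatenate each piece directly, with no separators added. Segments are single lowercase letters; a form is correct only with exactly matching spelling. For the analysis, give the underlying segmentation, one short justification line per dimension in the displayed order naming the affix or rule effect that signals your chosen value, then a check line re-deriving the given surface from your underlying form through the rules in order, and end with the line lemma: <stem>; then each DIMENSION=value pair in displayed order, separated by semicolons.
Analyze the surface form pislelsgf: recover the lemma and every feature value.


underlying: piusle-l-sg-f
POLE=pa - signalled by the affix -sg
GRD=ri - signalled by the affix -f
TOR=vo - signalled by the affix -l
check: piuslelsgf -> pislelsgf -> pislelsgf
lemma: piusle; POLE=pa; GRD=ri; TOR=vo


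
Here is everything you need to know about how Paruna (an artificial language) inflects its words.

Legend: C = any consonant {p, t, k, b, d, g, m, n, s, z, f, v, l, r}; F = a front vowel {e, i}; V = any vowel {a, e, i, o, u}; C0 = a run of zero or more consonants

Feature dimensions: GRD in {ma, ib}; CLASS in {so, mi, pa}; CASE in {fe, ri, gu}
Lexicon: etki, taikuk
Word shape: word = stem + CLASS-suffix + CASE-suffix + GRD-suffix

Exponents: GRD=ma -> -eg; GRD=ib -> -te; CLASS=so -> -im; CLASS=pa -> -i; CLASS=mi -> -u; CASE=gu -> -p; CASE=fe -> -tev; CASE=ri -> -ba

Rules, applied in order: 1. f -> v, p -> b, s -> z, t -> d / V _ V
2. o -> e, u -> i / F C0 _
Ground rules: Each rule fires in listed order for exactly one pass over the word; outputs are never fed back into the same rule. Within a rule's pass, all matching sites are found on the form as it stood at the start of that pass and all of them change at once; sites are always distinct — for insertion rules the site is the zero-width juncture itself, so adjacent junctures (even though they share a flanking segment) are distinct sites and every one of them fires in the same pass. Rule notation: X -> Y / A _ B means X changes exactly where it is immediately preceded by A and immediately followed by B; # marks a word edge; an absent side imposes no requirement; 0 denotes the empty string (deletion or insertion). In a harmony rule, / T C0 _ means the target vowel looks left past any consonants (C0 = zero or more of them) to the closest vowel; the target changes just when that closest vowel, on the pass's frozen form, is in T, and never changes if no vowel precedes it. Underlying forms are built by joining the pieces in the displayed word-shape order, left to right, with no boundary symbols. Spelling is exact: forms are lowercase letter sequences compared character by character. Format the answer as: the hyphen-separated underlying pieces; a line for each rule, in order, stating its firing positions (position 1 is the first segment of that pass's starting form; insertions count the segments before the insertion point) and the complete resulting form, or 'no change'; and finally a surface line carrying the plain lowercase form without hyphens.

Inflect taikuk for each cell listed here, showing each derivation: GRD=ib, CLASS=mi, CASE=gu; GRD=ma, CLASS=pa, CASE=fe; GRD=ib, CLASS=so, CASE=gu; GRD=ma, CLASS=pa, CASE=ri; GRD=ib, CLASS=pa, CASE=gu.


cell GRD=ib, CLASS=mi, CASE=gu:
underlying: taikuk-u-p-te
1. f -> v, p -> b, s -> z, t -> d / V _ V: no change
2. o -> e, u -> i / F C0 _: fires at position(s) 5: taikikupte
surface: taikikupte

cell GRD=ma, CLASS=pa, CASE=fe:
underlying: taikuk-i-tev-eg
1. f -> v, p -> b, s -> z, t -> d / V _ V: fires at position(s) 8: taikukideveg
2. o -> e, u -> i / F C0 _: fires at position(s) 5: taikikideveg
surface: taikikideveg

cell GRD=ib, CLASS=so, CASE=gu:
underlying: taikuk-im-p-te
1. f -> v, p -> b, s -> z, t -> d / V _ V: no change
2. o -> e, u -> i / F C0 _: fires at position(s) 5: taikikimpte
surface: taikikimpte

cell GRD=ma, CLASS=pa, CASE=ri:
underlying: taikuk-i-ba-eg
1. f -> v, p -> b, s -> z, t -> d / V _ V: no change
2. o -> e, u -> i / F C0 _: fires at position(s) 5: taikikibaeg
surface: taikikibaeg

cell GRD=ib, CLASS=pa, CASE=gu:
underlying: taikuk-i-p-te
1. f -> v, p -> b, s -> z, t -> d / V _ V: no change
2. o -> e, u -> i / F C0 _: fires at position(s) 5: taikikipte
surface: taikikipte


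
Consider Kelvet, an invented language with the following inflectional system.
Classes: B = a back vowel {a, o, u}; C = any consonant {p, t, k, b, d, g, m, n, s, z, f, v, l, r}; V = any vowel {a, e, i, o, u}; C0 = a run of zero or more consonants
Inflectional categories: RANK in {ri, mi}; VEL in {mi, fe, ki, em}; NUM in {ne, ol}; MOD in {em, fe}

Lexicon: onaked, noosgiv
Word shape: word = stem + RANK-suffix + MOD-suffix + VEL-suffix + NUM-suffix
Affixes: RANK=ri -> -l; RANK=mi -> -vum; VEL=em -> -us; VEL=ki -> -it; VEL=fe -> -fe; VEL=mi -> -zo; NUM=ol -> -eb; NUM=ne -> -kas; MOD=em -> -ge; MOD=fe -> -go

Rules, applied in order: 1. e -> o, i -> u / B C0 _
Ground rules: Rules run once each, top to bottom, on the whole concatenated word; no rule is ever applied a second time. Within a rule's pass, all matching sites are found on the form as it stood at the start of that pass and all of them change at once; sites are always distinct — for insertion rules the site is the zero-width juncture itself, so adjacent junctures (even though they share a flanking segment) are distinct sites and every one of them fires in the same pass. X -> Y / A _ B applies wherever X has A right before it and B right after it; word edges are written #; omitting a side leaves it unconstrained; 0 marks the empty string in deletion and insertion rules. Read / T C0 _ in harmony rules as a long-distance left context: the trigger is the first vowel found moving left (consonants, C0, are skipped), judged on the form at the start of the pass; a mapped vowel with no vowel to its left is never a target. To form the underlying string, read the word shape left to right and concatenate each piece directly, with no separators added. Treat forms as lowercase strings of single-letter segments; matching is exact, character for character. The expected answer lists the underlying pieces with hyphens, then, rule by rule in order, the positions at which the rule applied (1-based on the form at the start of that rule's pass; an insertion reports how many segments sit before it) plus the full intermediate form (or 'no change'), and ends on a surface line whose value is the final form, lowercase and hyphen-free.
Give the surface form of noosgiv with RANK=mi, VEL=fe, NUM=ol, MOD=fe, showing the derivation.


underlying: noosgiv-vum-go-fe-eb
1. e -> o, i -> u / B C0 _: fires at position(s) 6, 14: noosguvvumgofoeb
surface: noosguvvumgofoeb


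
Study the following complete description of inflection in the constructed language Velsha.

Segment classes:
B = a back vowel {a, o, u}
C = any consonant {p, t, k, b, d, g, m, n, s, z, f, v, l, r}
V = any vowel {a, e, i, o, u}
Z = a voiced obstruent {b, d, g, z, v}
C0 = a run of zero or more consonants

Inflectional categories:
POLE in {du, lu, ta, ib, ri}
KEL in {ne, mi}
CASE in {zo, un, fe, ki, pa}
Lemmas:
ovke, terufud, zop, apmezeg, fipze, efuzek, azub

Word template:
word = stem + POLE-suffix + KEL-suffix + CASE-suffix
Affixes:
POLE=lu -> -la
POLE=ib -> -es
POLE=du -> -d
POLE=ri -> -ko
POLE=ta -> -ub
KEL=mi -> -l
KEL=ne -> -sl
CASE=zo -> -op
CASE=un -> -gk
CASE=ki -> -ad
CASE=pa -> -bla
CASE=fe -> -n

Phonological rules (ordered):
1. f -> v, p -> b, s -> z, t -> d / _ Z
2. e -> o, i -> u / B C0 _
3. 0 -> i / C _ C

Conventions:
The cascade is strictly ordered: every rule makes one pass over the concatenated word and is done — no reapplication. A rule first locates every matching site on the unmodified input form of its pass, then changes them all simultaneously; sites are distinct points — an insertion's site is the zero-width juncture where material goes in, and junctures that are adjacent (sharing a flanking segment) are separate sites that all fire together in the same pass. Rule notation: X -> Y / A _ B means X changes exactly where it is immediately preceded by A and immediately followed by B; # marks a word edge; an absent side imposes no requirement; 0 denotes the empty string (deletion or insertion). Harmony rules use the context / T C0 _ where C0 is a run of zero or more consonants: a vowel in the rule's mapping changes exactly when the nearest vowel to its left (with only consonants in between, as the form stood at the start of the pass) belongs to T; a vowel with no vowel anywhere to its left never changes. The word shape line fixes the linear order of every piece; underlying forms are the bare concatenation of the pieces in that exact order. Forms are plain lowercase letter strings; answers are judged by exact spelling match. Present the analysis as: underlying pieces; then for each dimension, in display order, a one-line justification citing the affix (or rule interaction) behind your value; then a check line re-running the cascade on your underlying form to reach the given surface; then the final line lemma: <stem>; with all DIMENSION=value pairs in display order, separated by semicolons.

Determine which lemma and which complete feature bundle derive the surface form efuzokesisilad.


underlying: efuzek-es-sl-ad
POLE=ib - signalled by the affix -es
KEL=ne - signalled by the affix -sl
CASE=ki - signalled by the affix -ad
check: efuzekesslad -> efuzekesslad -> efuzokesslad -> efuzokesisilad
lemma: efuzek; POLE=ib; KEL=ne; CASE=ki


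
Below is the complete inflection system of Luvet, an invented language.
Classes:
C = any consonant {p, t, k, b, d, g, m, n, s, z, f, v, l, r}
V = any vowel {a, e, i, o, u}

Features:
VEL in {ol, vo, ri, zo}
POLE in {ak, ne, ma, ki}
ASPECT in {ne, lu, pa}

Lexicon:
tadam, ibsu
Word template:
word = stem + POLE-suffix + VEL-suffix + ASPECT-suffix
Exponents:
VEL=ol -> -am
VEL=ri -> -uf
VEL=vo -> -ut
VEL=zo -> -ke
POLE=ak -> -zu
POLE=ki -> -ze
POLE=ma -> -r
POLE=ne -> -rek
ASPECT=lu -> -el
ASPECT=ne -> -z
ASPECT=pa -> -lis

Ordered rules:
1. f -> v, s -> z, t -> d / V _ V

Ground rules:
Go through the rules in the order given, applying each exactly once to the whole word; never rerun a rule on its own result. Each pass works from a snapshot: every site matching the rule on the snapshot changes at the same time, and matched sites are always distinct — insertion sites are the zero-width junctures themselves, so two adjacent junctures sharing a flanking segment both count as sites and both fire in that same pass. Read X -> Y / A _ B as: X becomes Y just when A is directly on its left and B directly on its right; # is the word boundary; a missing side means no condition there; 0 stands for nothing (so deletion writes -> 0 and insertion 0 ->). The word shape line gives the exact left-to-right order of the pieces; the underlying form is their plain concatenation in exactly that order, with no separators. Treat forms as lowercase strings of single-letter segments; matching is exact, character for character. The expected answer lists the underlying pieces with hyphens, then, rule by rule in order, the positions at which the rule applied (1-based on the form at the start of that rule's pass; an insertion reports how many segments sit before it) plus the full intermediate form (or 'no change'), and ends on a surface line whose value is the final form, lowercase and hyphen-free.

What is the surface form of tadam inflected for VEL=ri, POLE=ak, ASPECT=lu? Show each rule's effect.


underlying: tadam-zu-uf-el
1. f -> v, s -> z, t -> d / V _ V: fires at position(s) 9: tadamzuuvel
surface: tadamzuuvel


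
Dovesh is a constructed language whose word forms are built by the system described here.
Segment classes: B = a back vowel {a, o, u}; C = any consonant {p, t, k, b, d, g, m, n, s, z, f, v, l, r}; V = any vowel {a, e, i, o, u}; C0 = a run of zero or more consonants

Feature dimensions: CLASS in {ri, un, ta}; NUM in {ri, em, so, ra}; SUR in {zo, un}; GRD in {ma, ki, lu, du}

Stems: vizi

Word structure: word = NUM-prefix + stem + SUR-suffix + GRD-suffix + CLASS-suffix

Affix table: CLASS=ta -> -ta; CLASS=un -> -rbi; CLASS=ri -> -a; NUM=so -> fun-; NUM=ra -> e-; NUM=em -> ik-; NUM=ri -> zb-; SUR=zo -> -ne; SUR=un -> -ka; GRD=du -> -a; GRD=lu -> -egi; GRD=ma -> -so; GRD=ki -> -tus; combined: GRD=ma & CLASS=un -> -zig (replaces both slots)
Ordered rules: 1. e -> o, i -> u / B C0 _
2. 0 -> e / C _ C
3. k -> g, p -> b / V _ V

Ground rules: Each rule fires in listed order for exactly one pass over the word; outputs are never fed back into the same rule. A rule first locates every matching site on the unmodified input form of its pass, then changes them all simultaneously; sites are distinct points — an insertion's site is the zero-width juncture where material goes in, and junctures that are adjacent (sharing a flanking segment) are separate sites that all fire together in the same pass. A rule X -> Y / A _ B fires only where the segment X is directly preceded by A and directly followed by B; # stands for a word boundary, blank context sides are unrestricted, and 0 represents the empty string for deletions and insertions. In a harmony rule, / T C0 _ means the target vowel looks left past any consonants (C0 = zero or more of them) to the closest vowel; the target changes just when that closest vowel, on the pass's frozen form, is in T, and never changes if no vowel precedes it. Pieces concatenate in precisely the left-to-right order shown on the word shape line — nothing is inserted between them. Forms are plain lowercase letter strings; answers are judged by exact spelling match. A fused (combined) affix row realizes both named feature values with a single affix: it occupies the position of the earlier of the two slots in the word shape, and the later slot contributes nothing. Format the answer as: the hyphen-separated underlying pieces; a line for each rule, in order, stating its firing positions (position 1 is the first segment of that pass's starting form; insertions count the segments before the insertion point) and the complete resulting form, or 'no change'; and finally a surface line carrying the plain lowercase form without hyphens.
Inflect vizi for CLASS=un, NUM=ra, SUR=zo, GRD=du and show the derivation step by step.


underlying: e-vizi-ne-a-rbi
1. e -> o, i -> u / B C0 _: fires at position(s) 11: evizinearbu
2. 0 -> e / C _ C: inserts after position(s) 9: evizinearebu
3. k -> g, p -> b / V _ V: no change
surface: evizinearebu


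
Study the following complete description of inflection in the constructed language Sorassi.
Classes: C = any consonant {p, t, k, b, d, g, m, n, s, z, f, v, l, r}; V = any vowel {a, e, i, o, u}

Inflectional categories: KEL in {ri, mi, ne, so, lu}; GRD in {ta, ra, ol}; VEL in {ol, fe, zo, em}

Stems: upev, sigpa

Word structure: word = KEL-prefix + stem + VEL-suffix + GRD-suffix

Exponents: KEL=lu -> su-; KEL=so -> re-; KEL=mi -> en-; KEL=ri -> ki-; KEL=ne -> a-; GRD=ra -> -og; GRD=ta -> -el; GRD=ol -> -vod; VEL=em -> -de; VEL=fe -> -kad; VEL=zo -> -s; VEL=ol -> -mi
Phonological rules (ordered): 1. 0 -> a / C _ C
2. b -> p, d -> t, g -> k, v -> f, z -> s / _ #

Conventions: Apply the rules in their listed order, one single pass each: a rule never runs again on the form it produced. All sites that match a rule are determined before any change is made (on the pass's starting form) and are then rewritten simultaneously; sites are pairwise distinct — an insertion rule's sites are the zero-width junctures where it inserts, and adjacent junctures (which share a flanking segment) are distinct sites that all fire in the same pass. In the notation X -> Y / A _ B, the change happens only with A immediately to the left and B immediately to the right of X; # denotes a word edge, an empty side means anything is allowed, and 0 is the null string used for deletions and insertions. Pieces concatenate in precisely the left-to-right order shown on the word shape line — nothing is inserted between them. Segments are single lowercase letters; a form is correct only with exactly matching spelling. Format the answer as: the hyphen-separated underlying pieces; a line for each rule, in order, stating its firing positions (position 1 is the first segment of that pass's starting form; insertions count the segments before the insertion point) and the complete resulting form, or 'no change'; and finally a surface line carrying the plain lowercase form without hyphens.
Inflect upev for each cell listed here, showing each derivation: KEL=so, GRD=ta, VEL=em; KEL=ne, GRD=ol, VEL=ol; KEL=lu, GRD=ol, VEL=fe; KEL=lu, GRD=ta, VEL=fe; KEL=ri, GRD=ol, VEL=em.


cell KEL=so, GRD=ta, VEL=em:
underlying: re-upev-de-el
1. 0 -> a / C _ C: inserts after position(s) 6: reupevadeel
2. b -> p, d -> t, g -> k, v -> f, z -> s / _ #: no change
surface: reupevadeel

cell KEL=ne, GRD=ol, VEL=ol:
underlying: a-upev-mi-vod
1. 0 -> a / C _ C: inserts after position(s) 5: aupevamivod
2. b -> p, d -> t, g -> k, v -> f, z -> s / _ #: fires at position(s) 11: aupevamivot
surface: aupevamivot

cell KEL=lu, GRD=ol, VEL=fe:
underlying: su-upev-kad-vod
1. 0 -> a / C _ C: inserts after position(s) 6, 9: suupevakadavod
2. b -> p, d -> t, g -> k, v -> f, z -> s / _ #: fires at position(s) 14: suupevakadavot
surface: suupevakadavot

cell KEL=lu, GRD=ta, VEL=fe:
underlying: su-upev-kad-el
1. 0 -> a / C _ C: inserts after position(s) 6: suupevakadel
2. b -> p, d -> t, g -> k, v -> f, z -> s / _ #: no change
surface: suupevakadel

cell KEL=ri, GRD=ol, VEL=em:
underlying: ki-upev-de-vod
1. 0 -> a / C _ C: inserts after position(s) 6: kiupevadevod
2. b -> p, d -> t, g -> k, v -> f, z -> s / _ #: fires at position(s) 12: kiupevadevot
surface: kiupevadevot


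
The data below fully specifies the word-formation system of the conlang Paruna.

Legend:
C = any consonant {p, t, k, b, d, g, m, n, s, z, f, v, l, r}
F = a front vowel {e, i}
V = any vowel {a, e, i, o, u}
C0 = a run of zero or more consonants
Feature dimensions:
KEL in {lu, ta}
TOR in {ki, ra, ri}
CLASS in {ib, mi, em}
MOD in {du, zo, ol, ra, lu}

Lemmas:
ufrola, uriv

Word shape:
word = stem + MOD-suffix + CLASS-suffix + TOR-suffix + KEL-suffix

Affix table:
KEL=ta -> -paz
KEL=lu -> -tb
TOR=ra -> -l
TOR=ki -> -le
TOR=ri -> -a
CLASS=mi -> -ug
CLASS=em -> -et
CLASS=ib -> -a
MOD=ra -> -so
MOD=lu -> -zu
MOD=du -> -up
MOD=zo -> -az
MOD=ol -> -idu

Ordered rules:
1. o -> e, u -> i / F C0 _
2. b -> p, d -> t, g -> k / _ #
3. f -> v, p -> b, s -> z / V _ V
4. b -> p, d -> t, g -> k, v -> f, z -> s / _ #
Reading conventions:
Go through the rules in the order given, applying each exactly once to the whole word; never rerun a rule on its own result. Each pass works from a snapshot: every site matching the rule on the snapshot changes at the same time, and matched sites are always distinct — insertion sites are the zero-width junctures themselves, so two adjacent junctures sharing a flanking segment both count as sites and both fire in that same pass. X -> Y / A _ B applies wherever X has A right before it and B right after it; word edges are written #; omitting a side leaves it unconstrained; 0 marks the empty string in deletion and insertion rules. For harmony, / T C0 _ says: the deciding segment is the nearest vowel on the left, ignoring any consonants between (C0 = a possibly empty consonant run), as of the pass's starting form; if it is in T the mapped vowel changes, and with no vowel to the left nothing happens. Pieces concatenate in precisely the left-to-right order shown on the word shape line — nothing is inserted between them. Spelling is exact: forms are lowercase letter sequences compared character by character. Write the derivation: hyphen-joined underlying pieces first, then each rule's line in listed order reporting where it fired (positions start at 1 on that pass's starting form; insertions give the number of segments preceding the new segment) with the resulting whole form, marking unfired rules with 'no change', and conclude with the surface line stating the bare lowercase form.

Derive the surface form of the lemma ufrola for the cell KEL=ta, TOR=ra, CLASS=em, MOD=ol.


underlying: ufrola-idu-et-l-paz
1. o -> e, u -> i / F C0 _: fires at position(s) 9: ufrolaidietlpaz
2. b -> p, d -> t, g -> k / _ #: no change
3. f -> v, p -> b, s -> z / V _ V: no change
4. b -> p, d -> t, g -> k, v -> f, z -> s / _ #: fires at position(s) 15: ufrolaidietlpas
surface: ufrolaidietlpas


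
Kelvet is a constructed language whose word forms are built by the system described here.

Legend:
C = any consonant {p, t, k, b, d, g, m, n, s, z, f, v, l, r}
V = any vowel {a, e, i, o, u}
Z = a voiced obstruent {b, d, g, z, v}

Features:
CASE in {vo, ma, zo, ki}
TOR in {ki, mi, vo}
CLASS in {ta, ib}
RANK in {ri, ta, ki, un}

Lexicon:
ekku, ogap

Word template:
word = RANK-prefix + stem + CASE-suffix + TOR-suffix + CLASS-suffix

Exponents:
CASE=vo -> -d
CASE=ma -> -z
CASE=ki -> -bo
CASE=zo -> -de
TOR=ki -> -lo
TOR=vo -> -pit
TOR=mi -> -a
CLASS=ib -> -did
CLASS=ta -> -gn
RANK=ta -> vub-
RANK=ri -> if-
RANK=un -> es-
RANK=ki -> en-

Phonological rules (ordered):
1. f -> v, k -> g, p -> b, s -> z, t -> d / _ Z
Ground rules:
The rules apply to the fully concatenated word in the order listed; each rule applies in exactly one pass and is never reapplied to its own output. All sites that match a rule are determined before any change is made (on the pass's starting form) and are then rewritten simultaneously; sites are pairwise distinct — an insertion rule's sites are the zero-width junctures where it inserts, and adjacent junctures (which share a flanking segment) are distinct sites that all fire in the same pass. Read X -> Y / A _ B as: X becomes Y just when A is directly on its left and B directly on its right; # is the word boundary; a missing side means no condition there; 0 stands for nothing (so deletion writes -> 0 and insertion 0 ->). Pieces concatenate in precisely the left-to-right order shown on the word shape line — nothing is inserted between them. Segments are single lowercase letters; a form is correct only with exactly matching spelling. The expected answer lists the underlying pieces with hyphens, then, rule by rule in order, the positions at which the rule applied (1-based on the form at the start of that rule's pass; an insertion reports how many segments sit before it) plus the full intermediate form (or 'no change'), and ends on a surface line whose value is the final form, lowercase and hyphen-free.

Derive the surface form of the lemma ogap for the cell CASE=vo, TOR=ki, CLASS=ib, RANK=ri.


underlying: if-ogap-d-lo-did
1. f -> v, k -> g, p -> b, s -> z, t -> d / _ Z: fires at position(s) 6: ifogabdlodid
surface: ifogabdlodid


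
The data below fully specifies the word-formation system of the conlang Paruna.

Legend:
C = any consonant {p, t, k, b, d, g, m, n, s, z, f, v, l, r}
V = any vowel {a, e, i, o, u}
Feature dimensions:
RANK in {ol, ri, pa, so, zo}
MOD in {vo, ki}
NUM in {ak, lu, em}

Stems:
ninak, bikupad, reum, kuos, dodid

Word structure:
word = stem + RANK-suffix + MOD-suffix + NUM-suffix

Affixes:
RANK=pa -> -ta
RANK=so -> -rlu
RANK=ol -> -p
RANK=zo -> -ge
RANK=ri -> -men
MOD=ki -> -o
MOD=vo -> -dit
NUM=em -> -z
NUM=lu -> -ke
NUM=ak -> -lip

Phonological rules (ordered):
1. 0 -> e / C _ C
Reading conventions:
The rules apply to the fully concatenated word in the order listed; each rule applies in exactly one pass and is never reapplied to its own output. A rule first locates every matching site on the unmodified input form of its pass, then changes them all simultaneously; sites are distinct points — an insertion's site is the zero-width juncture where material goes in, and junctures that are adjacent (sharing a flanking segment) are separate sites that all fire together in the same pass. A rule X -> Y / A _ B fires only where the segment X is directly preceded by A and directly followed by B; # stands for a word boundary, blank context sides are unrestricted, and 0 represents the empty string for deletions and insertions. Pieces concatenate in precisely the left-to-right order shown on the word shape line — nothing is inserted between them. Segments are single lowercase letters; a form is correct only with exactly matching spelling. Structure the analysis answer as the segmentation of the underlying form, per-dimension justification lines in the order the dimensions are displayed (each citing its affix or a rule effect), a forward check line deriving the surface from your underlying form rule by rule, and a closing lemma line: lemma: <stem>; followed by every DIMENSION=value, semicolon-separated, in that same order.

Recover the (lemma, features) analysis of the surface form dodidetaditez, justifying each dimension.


underlying: dodid-ta-dit-z
RANK=pa - signalled by the affix -ta
MOD=vo - signalled by the affix -dit
NUM=em - signalled by the affix -z
check: dodidtaditz -> dodidetaditez
lemma: dodid; RANK=pa; MOD=vo; NUM=em


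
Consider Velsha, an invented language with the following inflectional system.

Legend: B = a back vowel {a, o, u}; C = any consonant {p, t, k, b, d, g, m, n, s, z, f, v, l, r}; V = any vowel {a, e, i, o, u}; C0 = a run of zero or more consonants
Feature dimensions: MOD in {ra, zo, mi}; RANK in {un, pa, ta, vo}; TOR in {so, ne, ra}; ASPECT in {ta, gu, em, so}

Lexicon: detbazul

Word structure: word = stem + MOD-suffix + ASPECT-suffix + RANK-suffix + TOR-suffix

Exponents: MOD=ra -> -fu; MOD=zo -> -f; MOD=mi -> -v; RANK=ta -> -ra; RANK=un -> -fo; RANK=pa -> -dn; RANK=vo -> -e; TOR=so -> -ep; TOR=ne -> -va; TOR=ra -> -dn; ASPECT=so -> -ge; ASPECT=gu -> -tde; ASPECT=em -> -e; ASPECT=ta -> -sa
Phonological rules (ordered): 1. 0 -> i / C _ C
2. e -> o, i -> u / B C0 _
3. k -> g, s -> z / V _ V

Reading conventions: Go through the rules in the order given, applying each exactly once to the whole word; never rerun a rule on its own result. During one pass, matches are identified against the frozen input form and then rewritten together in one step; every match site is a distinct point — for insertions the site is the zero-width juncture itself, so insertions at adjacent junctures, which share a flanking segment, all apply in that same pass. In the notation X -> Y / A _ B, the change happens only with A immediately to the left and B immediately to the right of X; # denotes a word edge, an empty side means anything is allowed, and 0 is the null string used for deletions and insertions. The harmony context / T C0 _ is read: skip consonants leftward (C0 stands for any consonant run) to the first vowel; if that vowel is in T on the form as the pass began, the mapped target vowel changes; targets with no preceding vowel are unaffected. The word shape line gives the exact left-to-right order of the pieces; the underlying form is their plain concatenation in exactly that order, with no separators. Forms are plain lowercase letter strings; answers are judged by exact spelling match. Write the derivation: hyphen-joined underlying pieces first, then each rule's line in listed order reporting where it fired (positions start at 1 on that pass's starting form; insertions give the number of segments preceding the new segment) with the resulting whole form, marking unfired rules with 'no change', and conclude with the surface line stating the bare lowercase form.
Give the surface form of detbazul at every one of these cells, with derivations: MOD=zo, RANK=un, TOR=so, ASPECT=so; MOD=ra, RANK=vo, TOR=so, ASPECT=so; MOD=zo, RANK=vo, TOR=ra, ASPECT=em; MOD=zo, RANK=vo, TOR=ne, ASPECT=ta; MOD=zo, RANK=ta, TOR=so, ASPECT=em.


cell MOD=zo, RANK=un, TOR=so, ASPECT=so:
underlying: detbazul-f-ge-fo-ep
1. 0 -> i / C _ C: inserts after position(s) 3, 8, 9: detibazulifigefoep
2. e -> o, i -> u / B C0 _: fires at position(s) 10, 17: detibazulufigefoop
3. k -> g, s -> z / V _ V: no change
surface: detibazulufigefoop

cell MOD=ra, RANK=vo, TOR=so, ASPECT=so:
underlying: detbazul-fu-ge-e-ep
1. 0 -> i / C _ C: inserts after position(s) 3, 8: detibazulifugeeep
2. e -> o, i -> u / B C0 _: fires at position(s) 10, 14: detibazulufugoeep
3. k -> g, s -> z / V _ V: no change
surface: detibazulufugoeep

cell MOD=zo, RANK=vo, TOR=ra, ASPECT=em:
underlying: detbazul-f-e-e-dn
1. 0 -> i / C _ C: inserts after position(s) 3, 8, 12: detibazulifeedin
2. e -> o, i -> u / B C0 _: fires at position(s) 10: detibazulufeedin
3. k -> g, s -> z / V _ V: no change
surface: detibazulufeedin

cell MOD=zo, RANK=vo, TOR=ne, ASPECT=ta:
underlying: detbazul-f-sa-e-va
1. 0 -> i / C _ C: inserts after position(s) 3, 8, 9: detibazulifisaeva
2. e -> o, i -> u / B C0 _: fires at position(s) 10, 15: detibazulufisaova
3. k -> g, s -> z / V _ V: fires at position(s) 13: detibazulufizaova
surface: detibazulufizaova

cell MOD=zo, RANK=ta, TOR=so, ASPECT=em:
underlying: detbazul-f-e-ra-ep
1. 0 -> i / C _ C: inserts after position(s) 3, 8: detibazuliferaep
2. e -> o, i -> u / B C0 _: fires at position(s) 10, 15: detibazuluferaop
3. k -> g, s -> z / V _ V: no change
surface: detibazuluferaop


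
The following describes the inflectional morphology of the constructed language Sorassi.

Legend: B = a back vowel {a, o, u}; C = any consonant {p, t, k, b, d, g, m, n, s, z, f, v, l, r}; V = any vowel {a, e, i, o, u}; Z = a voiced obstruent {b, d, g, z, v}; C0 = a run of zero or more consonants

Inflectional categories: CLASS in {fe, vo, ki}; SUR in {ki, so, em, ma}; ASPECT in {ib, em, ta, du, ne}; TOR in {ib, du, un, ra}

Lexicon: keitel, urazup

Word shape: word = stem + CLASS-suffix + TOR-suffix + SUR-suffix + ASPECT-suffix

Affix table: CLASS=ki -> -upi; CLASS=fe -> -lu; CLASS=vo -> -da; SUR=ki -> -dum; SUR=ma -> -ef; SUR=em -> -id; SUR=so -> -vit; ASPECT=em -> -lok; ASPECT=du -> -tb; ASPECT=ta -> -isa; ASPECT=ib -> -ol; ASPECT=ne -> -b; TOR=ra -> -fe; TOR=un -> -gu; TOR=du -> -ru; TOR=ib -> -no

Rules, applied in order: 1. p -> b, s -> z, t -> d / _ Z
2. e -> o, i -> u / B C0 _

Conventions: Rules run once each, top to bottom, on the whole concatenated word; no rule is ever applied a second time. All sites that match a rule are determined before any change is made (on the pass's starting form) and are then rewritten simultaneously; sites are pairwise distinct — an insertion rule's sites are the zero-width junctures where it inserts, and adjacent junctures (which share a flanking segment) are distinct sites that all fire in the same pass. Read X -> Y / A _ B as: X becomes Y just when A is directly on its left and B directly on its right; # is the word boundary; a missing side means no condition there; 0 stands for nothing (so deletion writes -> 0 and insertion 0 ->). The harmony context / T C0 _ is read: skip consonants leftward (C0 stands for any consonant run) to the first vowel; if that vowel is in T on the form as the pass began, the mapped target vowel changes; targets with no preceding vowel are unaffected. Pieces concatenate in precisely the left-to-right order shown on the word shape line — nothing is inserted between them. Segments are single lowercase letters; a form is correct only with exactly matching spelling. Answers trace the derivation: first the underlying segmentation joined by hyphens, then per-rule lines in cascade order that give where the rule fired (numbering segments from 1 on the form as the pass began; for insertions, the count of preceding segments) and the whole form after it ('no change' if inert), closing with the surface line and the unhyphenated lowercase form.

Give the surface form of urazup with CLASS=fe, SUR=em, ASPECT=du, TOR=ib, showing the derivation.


underlying: urazup-lu-no-id-tb
1. p -> b, s -> z, t -> d / _ Z: fires at position(s) 13: urazuplunoiddb
2. e -> o, i -> u / B C0 _: fires at position(s) 11: urazuplunouddb
surface: urazuplunouddb


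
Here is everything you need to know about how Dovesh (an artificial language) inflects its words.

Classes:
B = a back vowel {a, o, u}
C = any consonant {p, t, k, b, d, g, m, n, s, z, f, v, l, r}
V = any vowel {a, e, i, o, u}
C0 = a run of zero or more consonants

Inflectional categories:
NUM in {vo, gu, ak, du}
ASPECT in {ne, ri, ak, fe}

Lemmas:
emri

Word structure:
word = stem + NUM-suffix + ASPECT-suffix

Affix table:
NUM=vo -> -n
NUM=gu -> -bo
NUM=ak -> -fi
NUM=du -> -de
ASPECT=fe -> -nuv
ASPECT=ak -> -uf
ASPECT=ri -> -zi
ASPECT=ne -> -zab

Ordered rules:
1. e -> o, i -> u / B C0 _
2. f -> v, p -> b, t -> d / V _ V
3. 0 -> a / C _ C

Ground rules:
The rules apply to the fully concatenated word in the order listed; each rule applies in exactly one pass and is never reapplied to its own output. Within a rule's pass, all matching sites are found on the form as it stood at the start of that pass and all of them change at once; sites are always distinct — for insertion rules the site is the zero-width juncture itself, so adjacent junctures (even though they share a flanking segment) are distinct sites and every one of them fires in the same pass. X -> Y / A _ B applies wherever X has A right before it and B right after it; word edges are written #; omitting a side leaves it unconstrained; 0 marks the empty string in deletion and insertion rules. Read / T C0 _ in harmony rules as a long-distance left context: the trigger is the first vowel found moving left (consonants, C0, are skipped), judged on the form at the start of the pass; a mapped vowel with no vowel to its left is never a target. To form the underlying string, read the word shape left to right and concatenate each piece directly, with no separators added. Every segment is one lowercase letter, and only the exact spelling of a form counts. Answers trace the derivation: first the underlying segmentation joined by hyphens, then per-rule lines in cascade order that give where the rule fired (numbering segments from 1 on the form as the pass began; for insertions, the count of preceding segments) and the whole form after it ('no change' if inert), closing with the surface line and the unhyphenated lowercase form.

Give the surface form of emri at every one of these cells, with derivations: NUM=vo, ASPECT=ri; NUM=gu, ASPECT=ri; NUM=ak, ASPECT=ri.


cell NUM=vo, ASPECT=ri:
underlying: emri-n-zi
1. e -> o, i -> u / B C0 _: no change
2. f -> v, p -> b, t -> d / V _ V: no change
3. 0 -> a / C _ C: inserts after position(s) 2, 5: emarinazi
surface: emarinazi

cell NUM=gu, ASPECT=ri:
underlying: emri-bo-zi
1. e -> o, i -> u / B C0 _: fires at position(s) 8: emribozu
2. f -> v, p -> b, t -> d / V _ V: no change
3. 0 -> a / C _ C: inserts after position(s) 2: emaribozu
surface: emaribozu

cell NUM=ak, ASPECT=ri:
underlying: emri-fi-zi
1. e -> o, i -> u / B C0 _: no change
2. f -> v, p -> b, t -> d / V _ V: fires at position(s) 5: emrivizi
3. 0 -> a / C _ C: inserts after position(s) 2: emarivizi
surface: emarivizi


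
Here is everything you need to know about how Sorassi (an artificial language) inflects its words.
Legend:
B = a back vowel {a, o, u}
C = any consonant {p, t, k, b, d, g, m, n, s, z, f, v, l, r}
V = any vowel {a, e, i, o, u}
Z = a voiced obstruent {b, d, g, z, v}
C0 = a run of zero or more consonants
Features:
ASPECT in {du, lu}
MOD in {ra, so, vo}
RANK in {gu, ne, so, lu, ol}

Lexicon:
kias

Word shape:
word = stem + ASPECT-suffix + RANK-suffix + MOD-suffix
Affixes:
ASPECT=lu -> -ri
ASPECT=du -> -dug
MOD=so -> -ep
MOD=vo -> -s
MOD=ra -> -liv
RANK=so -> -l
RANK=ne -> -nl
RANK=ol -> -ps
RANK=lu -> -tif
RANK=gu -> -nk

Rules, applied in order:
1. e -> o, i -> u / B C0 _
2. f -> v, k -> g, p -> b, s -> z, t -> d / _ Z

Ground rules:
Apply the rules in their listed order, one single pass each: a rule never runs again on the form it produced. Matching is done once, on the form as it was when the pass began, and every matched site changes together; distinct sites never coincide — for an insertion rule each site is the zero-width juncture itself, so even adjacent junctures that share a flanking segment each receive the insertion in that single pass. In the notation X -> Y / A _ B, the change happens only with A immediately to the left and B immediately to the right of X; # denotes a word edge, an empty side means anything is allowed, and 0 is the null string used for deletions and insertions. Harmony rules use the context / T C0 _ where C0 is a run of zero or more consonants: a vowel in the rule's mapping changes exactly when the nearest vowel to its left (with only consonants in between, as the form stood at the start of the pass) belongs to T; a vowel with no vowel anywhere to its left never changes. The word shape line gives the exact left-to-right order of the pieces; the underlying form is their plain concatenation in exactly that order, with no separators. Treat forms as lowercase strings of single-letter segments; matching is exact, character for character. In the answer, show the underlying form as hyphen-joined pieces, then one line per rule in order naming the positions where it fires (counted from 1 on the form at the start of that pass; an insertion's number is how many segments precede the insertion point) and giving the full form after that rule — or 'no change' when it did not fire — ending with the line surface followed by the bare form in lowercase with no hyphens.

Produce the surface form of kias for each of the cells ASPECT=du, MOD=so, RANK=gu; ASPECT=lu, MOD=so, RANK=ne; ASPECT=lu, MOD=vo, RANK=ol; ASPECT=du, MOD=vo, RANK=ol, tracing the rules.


cell ASPECT=du, MOD=so, RANK=gu:
underlying: kias-dug-nk-ep
1. e -> o, i -> u / B C0 _: fires at position(s) 10: kiasdugnkop
2. f -> v, k -> g, p -> b, s -> z, t -> d / _ Z: fires at position(s) 4: kiazdugnkop
surface: kiazdugnkop

cell ASPECT=lu, MOD=so, RANK=ne:
underlying: kias-ri-nl-ep
1. e -> o, i -> u / B C0 _: fires at position(s) 6: kiasrunlep
2. f -> v, k -> g, p -> b, s -> z, t -> d / _ Z: no change
surface: kiasrunlep

cell ASPECT=lu, MOD=vo, RANK=ol:
underlying: kias-ri-ps-s
1. e -> o, i -> u / B C0 _: fires at position(s) 6: kiasrupss
2. f -> v, k -> g, p -> b, s -> z, t -> d / _ Z: no change
surface: kiasrupss

cell ASPECT=du, MOD=vo, RANK=ol:
underlying: kias-dug-ps-s
1. e -> o, i -> u / B C0 _: no change
2. f -> v, k -> g, p -> b, s -> z, t -> d / _ Z: fires at position(s) 4: kiazdugpss
surface: kiazdugpss


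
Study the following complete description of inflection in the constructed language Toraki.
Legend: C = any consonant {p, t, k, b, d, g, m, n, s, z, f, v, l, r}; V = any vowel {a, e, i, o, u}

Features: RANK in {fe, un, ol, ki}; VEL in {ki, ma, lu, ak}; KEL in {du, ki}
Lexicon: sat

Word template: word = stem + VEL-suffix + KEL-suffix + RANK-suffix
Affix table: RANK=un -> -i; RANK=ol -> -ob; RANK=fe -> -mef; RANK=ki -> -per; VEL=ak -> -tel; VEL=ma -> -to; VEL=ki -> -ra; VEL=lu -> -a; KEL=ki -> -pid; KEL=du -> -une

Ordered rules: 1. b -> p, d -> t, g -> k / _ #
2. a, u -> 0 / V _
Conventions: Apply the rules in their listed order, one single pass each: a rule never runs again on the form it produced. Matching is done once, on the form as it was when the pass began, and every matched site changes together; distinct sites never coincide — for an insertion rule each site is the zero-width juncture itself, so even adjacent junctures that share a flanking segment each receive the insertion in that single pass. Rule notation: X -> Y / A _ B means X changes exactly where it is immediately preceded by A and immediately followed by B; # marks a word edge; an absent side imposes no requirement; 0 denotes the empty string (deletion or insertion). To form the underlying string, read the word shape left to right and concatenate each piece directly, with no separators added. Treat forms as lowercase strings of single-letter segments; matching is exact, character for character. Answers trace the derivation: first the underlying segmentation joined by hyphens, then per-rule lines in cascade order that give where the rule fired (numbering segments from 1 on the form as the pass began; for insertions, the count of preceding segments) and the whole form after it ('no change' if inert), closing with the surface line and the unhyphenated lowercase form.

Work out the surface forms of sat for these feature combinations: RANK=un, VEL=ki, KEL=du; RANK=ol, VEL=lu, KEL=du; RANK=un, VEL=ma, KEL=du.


cell RANK=un, VEL=ki, KEL=du:
underlying: sat-ra-une-i
1. b -> p, d -> t, g -> k / _ #: no change
2. a, u -> 0 / V _: fires at position(s) 6: satranei
surface: satranei

cell RANK=ol, VEL=lu, KEL=du:
underlying: sat-a-une-ob
1. b -> p, d -> t, g -> k / _ #: fires at position(s) 9: satauneop
2. a, u -> 0 / V _: fires at position(s) 5: sataneop
surface: sataneop

cell RANK=un, VEL=ma, KEL=du:
underlying: sat-to-une-i
1. b -> p, d -> t, g -> k / _ #: no change
2. a, u -> 0 / V _: fires at position(s) 6: sattonei
surface: sattonei
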